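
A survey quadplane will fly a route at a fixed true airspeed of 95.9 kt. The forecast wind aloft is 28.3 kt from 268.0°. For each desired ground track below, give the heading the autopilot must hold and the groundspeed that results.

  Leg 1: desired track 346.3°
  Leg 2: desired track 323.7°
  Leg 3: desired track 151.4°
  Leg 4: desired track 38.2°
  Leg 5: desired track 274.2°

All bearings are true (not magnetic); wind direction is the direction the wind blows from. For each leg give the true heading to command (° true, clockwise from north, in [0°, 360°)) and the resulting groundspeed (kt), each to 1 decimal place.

Leg 1: heading=329.5°, groundspeed=86.1 kt
Leg 2: heading=309.6°, groundspeed=77.1 kt
Leg 3: heading=166.7°, groundspeed=105.2 kt
Leg 4: heading=25.2°, groundspeed=111.7 kt
Leg 5: heading=272.4°, groundspeed=67.7 kt

Leg 1: desired track 346.3°; wind correction -16.8° → command heading 329.5°, groundspeed 86.1 kt
Leg 2: desired track 323.7°; wind correction -14.1° → command heading 309.6°, groundspeed 77.1 kt
Leg 3: desired track 151.4°; wind correction +15.3° → command heading 166.7°, groundspeed 105.2 kt
Leg 4: desired track 38.2°; wind correction -13.0° → command heading 25.2°, groundspeed 111.7 kt
Leg 5: desired track 274.2°; wind correction -1.8° → command heading 272.4°, groundspeed 67.7 kt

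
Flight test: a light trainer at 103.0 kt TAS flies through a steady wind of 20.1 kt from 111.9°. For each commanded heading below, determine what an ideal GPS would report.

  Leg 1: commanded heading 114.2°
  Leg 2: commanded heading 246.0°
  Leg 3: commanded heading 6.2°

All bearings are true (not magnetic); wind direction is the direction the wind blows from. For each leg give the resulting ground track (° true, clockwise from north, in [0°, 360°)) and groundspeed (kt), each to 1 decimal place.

Leg 1: heading 114.2°; drift +0.6° → track 114.8°, groundspeed 82.9 kt
Leg 2: heading 246.0°; drift +7.0° → track 253.0°, groundspeed 117.9 kt
Leg 3: heading 6.2°; drift -10.1° → track 356.1°, groundspeed 110.2 kt

Leg 1: track=114.8°, groundspeed=82.9 kt
Leg 2: track=253.0°, groundspeed=117.9 kt
Leg 3: track=356.1°, groundspeed=110.2 kt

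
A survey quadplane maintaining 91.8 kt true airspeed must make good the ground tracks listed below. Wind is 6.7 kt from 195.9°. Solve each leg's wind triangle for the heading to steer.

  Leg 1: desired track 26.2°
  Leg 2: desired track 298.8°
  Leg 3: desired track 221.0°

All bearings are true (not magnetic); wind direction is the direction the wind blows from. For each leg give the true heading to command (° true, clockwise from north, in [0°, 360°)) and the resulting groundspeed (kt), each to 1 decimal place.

Leg 1: desired track 26.2°; wind correction +0.7° → command heading 26.9°, groundspeed 98.4 kt
Leg 2: desired track 298.8°; wind correction -4.1° → command heading 294.7°, groundspeed 93.1 kt
Leg 3: desired track 221.0°; wind correction -1.8° → command heading 219.2°, groundspeed 85.7 kt

Leg 1: heading=26.9°, groundspeed=98.4 kt
Leg 2: heading=294.7°, groundspeed=93.1 kt
Leg 3: heading=219.2°, groundspeed=85.7 kt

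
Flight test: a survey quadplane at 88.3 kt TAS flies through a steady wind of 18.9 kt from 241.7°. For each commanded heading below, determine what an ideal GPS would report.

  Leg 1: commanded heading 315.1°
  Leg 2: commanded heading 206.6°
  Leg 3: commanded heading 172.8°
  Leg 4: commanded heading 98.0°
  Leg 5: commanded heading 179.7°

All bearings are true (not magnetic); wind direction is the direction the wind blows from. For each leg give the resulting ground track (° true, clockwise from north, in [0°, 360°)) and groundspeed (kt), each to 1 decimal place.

Leg 1: heading 315.1°; drift +12.3° → track 327.4°, groundspeed 84.9 kt
Leg 2: heading 206.6°; drift -8.5° → track 198.1°, groundspeed 73.6 kt
Leg 3: heading 172.8°; drift -12.2° → track 160.6°, groundspeed 83.4 kt
Leg 4: heading 98.0°; drift -6.2° → track 91.8°, groundspeed 104.1 kt
Leg 5: heading 179.7°; drift -11.9° → track 167.8°, groundspeed 81.2 kt

Leg 1: track=327.4°, groundspeed=84.9 kt
Leg 2: track=198.1°, groundspeed=73.6 kt
Leg 3: track=160.6°, groundspeed=83.4 kt
Leg 4: track=91.8°, groundspeed=104.1 kt
Leg 5: track=167.8°, groundspeed=81.2 kt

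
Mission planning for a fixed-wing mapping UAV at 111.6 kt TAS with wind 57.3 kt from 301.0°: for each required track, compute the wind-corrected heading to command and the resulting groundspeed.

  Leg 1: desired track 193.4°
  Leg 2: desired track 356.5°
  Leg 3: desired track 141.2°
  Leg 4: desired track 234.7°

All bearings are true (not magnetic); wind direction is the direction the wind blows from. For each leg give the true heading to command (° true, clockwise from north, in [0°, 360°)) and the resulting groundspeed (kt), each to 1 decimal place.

Leg 1: desired track 193.4°; wind correction +29.3° → command heading 222.7°, groundspeed 114.6 kt
Leg 2: desired track 356.5°; wind correction -25.0° → command heading 331.5°, groundspeed 68.7 kt
Leg 3: desired track 141.2°; wind correction +10.2° → command heading 151.4°, groundspeed 163.6 kt
Leg 4: desired track 234.7°; wind correction +28.0° → command heading 262.7°, groundspeed 75.5 kt

Leg 1: heading=222.7°, groundspeed=114.6 kt
Leg 2: heading=331.5°, groundspeed=68.7 kt
Leg 3: heading=151.4°, groundspeed=163.6 kt
Leg 4: heading=262.7°, groundspeed=75.5 kt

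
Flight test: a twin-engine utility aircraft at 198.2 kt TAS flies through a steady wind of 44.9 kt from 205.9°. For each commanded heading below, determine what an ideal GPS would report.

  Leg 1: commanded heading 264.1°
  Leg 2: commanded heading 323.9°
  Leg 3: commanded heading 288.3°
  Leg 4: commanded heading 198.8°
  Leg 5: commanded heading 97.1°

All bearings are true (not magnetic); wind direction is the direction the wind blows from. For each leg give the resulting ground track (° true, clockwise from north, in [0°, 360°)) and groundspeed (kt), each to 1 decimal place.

Leg 1: heading 264.1°; drift +12.3° → track 276.4°, groundspeed 178.7 kt
Leg 2: heading 323.9°; drift +10.2° → track 334.1°, groundspeed 222.8 kt
Leg 3: heading 288.3°; drift +13.0° → track 301.3°, groundspeed 197.3 kt
Leg 4: heading 198.8°; drift -2.1° → track 196.7°, groundspeed 153.7 kt
Leg 5: heading 97.1°; drift -11.3° → track 85.8°, groundspeed 216.9 kt

Leg 1: track=276.4°, groundspeed=178.7 kt
Leg 2: track=334.1°, groundspeed=222.8 kt
Leg 3: track=301.3°, groundspeed=197.3 kt
Leg 4: track=196.7°, groundspeed=153.7 kt
Leg 5: track=85.8°, groundspeed=216.9 kt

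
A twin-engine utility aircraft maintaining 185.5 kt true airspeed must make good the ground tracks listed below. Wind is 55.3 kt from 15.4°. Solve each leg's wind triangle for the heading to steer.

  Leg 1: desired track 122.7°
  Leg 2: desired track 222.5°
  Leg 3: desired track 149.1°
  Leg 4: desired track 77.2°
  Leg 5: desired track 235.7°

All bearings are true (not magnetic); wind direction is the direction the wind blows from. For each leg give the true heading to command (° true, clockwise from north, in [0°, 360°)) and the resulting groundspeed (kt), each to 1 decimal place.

Leg 1: desired track 122.7°; wind correction -16.5° → command heading 106.2°, groundspeed 194.3 kt
Leg 2: desired track 222.5°; wind correction +7.8° → command heading 230.3°, groundspeed 233.0 kt
Leg 3: desired track 149.1°; wind correction -12.4° → command heading 136.7°, groundspeed 219.3 kt
Leg 4: desired track 77.2°; wind correction -15.2° → command heading 62.0°, groundspeed 152.9 kt
Leg 5: desired track 235.7°; wind correction +11.1° → command heading 246.8°, groundspeed 224.2 kt

Leg 1: heading=106.2°, groundspeed=194.3 kt
Leg 2: heading=230.3°, groundspeed=233.0 kt
Leg 3: heading=136.7°, groundspeed=219.3 kt
Leg 4: heading=62.0°, groundspeed=152.9 kt
Leg 5: heading=246.8°, groundspeed=224.2 kt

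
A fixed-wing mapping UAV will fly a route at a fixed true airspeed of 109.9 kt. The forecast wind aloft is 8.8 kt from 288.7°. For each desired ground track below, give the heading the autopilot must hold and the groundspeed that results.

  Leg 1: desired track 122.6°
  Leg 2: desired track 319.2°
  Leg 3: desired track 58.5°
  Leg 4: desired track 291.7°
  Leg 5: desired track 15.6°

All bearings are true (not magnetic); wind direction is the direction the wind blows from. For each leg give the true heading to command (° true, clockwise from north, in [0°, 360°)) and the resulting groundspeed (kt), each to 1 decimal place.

Leg 1: desired track 122.6°; wind correction +1.1° → command heading 123.7°, groundspeed 118.4 kt
Leg 2: desired track 319.2°; wind correction -2.3° → command heading 316.9°, groundspeed 102.2 kt
Leg 3: desired track 58.5°; wind correction -3.5° → command heading 55.0°, groundspeed 115.3 kt
Leg 4: desired track 291.7°; wind correction -0.2° → command heading 291.5°, groundspeed 101.1 kt
Leg 5: desired track 15.6°; wind correction -4.6° → command heading 11.0°, groundspeed 109.1 kt

Leg 1: heading=123.7°, groundspeed=118.4 kt
Leg 2: heading=316.9°, groundspeed=102.2 kt
Leg 3: heading=55.0°, groundspeed=115.3 kt
Leg 4: heading=291.5°, groundspeed=101.1 kt
Leg 5: heading=11.0°, groundspeed=109.1 kt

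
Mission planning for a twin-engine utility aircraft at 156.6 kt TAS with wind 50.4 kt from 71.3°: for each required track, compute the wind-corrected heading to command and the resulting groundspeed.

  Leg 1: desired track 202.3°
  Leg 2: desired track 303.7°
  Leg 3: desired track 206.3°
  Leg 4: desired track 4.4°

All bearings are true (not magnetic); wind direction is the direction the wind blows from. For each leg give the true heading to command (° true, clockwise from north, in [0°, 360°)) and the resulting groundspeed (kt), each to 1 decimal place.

Leg 1: heading=188.2°, groundspeed=185.0 kt
Leg 2: heading=318.5°, groundspeed=182.2 kt
Leg 3: heading=193.1°, groundspeed=188.1 kt
Leg 4: heading=21.6°, groundspeed=129.8 kt

Leg 1: desired track 202.3°; wind correction -14.1° → command heading 188.2°, groundspeed 185.0 kt
Leg 2: desired track 303.7°; wind correction +14.8° → command heading 318.5°, groundspeed 182.2 kt
Leg 3: desired track 206.3°; wind correction -13.2° → command heading 193.1°, groundspeed 188.1 kt
Leg 4: desired track 4.4°; wind correction +17.2° → command heading 21.6°, groundspeed 129.8 kt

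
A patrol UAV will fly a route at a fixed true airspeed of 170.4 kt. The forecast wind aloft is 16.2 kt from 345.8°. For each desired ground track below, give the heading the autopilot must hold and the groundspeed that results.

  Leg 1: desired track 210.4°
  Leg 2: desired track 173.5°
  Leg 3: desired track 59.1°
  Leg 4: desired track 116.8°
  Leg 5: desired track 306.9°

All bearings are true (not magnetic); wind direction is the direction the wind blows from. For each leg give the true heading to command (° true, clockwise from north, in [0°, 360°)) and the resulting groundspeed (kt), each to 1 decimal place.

Leg 1: desired track 210.4°; wind correction +3.8° → command heading 214.2°, groundspeed 181.6 kt
Leg 2: desired track 173.5°; wind correction +0.7° → command heading 174.2°, groundspeed 186.4 kt
Leg 3: desired track 59.1°; wind correction -5.2° → command heading 53.9°, groundspeed 165.0 kt
Leg 4: desired track 116.8°; wind correction -4.1° → command heading 112.7°, groundspeed 180.6 kt
Leg 5: desired track 306.9°; wind correction +3.4° → command heading 310.3°, groundspeed 157.5 kt

Leg 1: heading=214.2°, groundspeed=181.6 kt
Leg 2: heading=174.2°, groundspeed=186.4 kt
Leg 3: heading=53.9°, groundspeed=165.0 kt
Leg 4: heading=112.7°, groundspeed=180.6 kt
Leg 5: heading=310.3°, groundspeed=157.5 kt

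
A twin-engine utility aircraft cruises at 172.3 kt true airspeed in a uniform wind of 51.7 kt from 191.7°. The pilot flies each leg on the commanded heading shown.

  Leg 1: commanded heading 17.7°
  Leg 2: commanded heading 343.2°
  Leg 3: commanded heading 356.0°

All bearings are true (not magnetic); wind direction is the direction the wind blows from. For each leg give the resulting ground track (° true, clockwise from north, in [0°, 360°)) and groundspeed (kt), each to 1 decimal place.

Leg 1: heading 17.7°; drift -1.4° → track 16.3°, groundspeed 223.8 kt
Leg 2: heading 343.2°; drift +6.5° → track 349.7°, groundspeed 219.1 kt
Leg 3: heading 356.0°; drift +3.6° → track 359.6°, groundspeed 222.5 kt

Leg 1: track=16.3°, groundspeed=223.8 kt
Leg 2: track=349.7°, groundspeed=219.1 kt
Leg 3: track=359.6°, groundspeed=222.5 kt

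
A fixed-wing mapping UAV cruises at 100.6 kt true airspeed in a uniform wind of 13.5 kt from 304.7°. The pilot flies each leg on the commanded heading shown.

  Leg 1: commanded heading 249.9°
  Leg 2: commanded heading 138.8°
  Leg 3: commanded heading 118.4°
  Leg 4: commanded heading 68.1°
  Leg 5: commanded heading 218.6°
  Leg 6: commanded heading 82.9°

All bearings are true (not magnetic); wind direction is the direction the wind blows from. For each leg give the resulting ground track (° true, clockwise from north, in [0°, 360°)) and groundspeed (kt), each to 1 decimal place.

Leg 1: track=243.1°, groundspeed=93.5 kt
Leg 2: track=137.1°, groundspeed=113.7 kt
Leg 3: track=119.1°, groundspeed=114.0 kt
Leg 4: track=74.1°, groundspeed=108.6 kt
Leg 5: track=210.9°, groundspeed=100.6 kt
Leg 6: track=87.5°, groundspeed=111.0 kt

Leg 1: heading 249.9°; drift -6.8° → track 243.1°, groundspeed 93.5 kt
Leg 2: heading 138.8°; drift -1.7° → track 137.1°, groundspeed 113.7 kt
Leg 3: heading 118.4°; drift +0.7° → track 119.1°, groundspeed 114.0 kt
Leg 4: heading 68.1°; drift +6.0° → track 74.1°, groundspeed 108.6 kt
Leg 5: heading 218.6°; drift -7.7° → track 210.9°, groundspeed 100.6 kt
Leg 6: heading 82.9°; drift +4.6° → track 87.5°, groundspeed 111.0 kt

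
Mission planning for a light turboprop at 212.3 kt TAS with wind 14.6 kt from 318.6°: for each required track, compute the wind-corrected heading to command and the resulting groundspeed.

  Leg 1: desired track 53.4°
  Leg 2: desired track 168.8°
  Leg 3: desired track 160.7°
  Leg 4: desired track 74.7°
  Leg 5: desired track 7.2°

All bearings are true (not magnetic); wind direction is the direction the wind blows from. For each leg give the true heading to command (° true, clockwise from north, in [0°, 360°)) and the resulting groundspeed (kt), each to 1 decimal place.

Leg 1: heading=49.5°, groundspeed=213.0 kt
Leg 2: heading=170.8°, groundspeed=224.8 kt
Leg 3: heading=162.2°, groundspeed=225.8 kt
Leg 4: heading=71.2°, groundspeed=218.3 kt
Leg 5: heading=4.2°, groundspeed=202.4 kt

Leg 1: desired track 53.4°; wind correction -3.9° → command heading 49.5°, groundspeed 213.0 kt
Leg 2: desired track 168.8°; wind correction +2.0° → command heading 170.8°, groundspeed 224.8 kt
Leg 3: desired track 160.7°; wind correction +1.5° → command heading 162.2°, groundspeed 225.8 kt
Leg 4: desired track 74.7°; wind correction -3.5° → command heading 71.2°, groundspeed 218.3 kt
Leg 5: desired track 7.2°; wind correction -3.0° → command heading 4.2°, groundspeed 202.4 kt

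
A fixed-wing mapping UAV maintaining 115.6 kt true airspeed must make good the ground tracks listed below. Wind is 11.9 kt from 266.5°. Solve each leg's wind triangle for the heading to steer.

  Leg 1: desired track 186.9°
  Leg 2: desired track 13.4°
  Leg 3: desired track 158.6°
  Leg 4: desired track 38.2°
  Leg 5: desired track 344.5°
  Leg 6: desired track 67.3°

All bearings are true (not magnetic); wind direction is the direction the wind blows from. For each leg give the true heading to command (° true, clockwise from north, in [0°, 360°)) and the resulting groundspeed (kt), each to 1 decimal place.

Leg 1: desired track 186.9°; wind correction +5.8° → command heading 192.7°, groundspeed 112.9 kt
Leg 2: desired track 13.4°; wind correction -5.7° → command heading 7.7°, groundspeed 118.5 kt
Leg 3: desired track 158.6°; wind correction +5.6° → command heading 164.2°, groundspeed 118.7 kt
Leg 4: desired track 38.2°; wind correction -4.4° → command heading 33.8°, groundspeed 123.2 kt
Leg 5: desired track 344.5°; wind correction -5.8° → command heading 338.7°, groundspeed 112.5 kt
Leg 6: desired track 67.3°; wind correction -1.9° → command heading 65.4°, groundspeed 126.8 kt

Leg 1: heading=192.7°, groundspeed=112.9 kt
Leg 2: heading=7.7°, groundspeed=118.5 kt
Leg 3: heading=164.2°, groundspeed=118.7 kt
Leg 4: heading=33.8°, groundspeed=123.2 kt
Leg 5: heading=338.7°, groundspeed=112.5 kt
Leg 6: heading=65.4°, groundspeed=126.8 kt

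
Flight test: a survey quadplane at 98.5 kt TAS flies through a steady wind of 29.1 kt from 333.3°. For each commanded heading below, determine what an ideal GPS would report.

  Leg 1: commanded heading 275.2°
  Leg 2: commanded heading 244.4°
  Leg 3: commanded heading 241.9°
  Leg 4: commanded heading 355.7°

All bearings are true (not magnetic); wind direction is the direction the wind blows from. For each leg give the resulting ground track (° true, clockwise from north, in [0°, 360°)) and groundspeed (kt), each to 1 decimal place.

Leg 1: heading 275.2°; drift -16.6° → track 258.6°, groundspeed 86.7 kt
Leg 2: heading 244.4°; drift -16.5° → track 227.9°, groundspeed 102.2 kt
Leg 3: heading 241.9°; drift -16.3° → track 225.6°, groundspeed 103.4 kt
Leg 4: heading 355.7°; drift +8.8° → track 4.5°, groundspeed 72.4 kt

Leg 1: track=258.6°, groundspeed=86.7 kt
Leg 2: track=227.9°, groundspeed=102.2 kt
Leg 3: track=225.6°, groundspeed=103.4 kt
Leg 4: track=4.5°, groundspeed=72.4 kt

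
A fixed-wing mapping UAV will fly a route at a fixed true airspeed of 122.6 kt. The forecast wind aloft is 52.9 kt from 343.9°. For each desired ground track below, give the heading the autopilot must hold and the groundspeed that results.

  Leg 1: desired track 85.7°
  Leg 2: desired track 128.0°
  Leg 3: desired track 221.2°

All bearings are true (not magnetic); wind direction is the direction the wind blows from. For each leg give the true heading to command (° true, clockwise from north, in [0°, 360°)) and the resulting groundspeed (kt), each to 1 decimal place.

Leg 1: desired track 85.7°; wind correction -25.0° → command heading 60.7°, groundspeed 121.9 kt
Leg 2: desired track 128.0°; wind correction -14.7° → command heading 113.3°, groundspeed 161.5 kt
Leg 3: desired track 221.2°; wind correction +21.3° → command heading 242.5°, groundspeed 142.8 kt

Leg 1: heading=60.7°, groundspeed=121.9 kt
Leg 2: heading=113.3°, groundspeed=161.5 kt
Leg 3: heading=242.5°, groundspeed=142.8 kt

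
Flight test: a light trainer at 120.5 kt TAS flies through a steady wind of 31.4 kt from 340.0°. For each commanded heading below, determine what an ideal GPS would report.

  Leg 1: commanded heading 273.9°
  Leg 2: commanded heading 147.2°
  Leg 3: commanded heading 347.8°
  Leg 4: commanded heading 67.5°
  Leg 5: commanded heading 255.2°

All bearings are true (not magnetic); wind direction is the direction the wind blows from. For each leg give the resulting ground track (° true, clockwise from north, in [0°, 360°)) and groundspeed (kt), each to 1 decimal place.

Leg 1: track=259.0°, groundspeed=111.5 kt
Leg 2: track=149.8°, groundspeed=151.3 kt
Leg 3: track=350.5°, groundspeed=89.5 kt
Leg 4: track=82.3°, groundspeed=123.2 kt
Leg 5: track=240.3°, groundspeed=121.7 kt

Leg 1: heading 273.9°; drift -14.9° → track 259.0°, groundspeed 111.5 kt
Leg 2: heading 147.2°; drift +2.6° → track 149.8°, groundspeed 151.3 kt
Leg 3: heading 347.8°; drift +2.7° → track 350.5°, groundspeed 89.5 kt
Leg 4: heading 67.5°; drift +14.8° → track 82.3°, groundspeed 123.2 kt
Leg 5: heading 255.2°; drift -14.9° → track 240.3°, groundspeed 121.7 kt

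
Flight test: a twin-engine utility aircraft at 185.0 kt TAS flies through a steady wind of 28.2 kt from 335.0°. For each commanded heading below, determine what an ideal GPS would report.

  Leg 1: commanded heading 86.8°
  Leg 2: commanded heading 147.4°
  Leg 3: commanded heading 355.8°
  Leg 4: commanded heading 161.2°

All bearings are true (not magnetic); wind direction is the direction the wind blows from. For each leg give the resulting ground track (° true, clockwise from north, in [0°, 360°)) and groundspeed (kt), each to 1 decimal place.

Leg 1: heading 86.8°; drift +7.6° → track 94.4°, groundspeed 197.2 kt
Leg 2: heading 147.4°; drift +1.0° → track 148.4°, groundspeed 213.0 kt
Leg 3: heading 355.8°; drift +3.6° → track 359.4°, groundspeed 159.0 kt
Leg 4: heading 161.2°; drift -0.8° → track 160.4°, groundspeed 213.1 kt

Leg 1: track=94.4°, groundspeed=197.2 kt
Leg 2: track=148.4°, groundspeed=213.0 kt
Leg 3: track=359.4°, groundspeed=159.0 kt
Leg 4: track=160.4°, groundspeed=213.1 kt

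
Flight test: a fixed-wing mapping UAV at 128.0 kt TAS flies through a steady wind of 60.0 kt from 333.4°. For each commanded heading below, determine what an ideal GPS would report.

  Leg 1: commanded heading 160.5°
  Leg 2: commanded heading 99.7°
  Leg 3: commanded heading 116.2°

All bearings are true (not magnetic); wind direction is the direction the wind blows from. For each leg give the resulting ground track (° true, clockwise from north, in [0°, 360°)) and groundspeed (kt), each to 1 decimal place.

Leg 1: track=158.2°, groundspeed=187.7 kt
Leg 2: track=116.2°, groundspeed=170.5 kt
Leg 3: track=127.9°, groundspeed=179.5 kt

Leg 1: heading 160.5°; drift -2.3° → track 158.2°, groundspeed 187.7 kt
Leg 2: heading 99.7°; drift +16.5° → track 116.2°, groundspeed 170.5 kt
Leg 3: heading 116.2°; drift +11.7° → track 127.9°, groundspeed 179.5 kt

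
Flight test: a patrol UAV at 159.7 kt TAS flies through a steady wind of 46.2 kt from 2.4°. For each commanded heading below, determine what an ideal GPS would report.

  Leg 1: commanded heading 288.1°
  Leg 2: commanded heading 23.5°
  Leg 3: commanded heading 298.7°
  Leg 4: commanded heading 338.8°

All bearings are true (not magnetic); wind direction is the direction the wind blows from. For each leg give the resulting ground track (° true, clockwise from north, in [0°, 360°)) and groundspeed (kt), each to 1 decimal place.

Leg 1: track=271.3°, groundspeed=153.8 kt
Leg 2: track=31.6°, groundspeed=117.8 kt
Leg 3: track=282.1°, groundspeed=145.3 kt
Leg 4: track=329.8°, groundspeed=118.8 kt

Leg 1: heading 288.1°; drift -16.8° → track 271.3°, groundspeed 153.8 kt
Leg 2: heading 23.5°; drift +8.1° → track 31.6°, groundspeed 117.8 kt
Leg 3: heading 298.7°; drift -16.6° → track 282.1°, groundspeed 145.3 kt
Leg 4: heading 338.8°; drift -9.0° → track 329.8°, groundspeed 118.8 kt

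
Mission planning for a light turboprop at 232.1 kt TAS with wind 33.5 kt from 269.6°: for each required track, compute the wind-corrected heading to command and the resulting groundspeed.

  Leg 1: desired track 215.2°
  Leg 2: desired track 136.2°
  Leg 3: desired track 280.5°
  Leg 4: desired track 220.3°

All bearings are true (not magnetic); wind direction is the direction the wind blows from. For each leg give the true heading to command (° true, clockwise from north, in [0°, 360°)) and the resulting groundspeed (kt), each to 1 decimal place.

Leg 1: desired track 215.2°; wind correction +6.7° → command heading 221.9°, groundspeed 211.0 kt
Leg 2: desired track 136.2°; wind correction +6.0° → command heading 142.2°, groundspeed 253.8 kt
Leg 3: desired track 280.5°; wind correction -1.6° → command heading 278.9°, groundspeed 199.1 kt
Leg 4: desired track 220.3°; wind correction +6.3° → command heading 226.6°, groundspeed 208.9 kt

Leg 1: heading=221.9°, groundspeed=211.0 kt
Leg 2: heading=142.2°, groundspeed=253.8 kt
Leg 3: heading=278.9°, groundspeed=199.1 kt
Leg 4: heading=226.6°, groundspeed=208.9 kt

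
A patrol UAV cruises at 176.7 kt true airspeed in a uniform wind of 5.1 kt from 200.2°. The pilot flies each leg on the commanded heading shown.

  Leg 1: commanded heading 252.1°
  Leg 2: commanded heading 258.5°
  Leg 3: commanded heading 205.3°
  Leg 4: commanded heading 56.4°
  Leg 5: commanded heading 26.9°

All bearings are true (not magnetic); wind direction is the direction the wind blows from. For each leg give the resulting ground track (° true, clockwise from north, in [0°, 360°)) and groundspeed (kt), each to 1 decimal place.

Leg 1: heading 252.1°; drift +1.3° → track 253.4°, groundspeed 173.6 kt
Leg 2: heading 258.5°; drift +1.4° → track 259.9°, groundspeed 174.1 kt
Leg 3: heading 205.3°; drift +0.2° → track 205.5°, groundspeed 171.6 kt
Leg 4: heading 56.4°; drift -1.0° → track 55.4°, groundspeed 180.8 kt
Leg 5: heading 26.9°; drift -0.2° → track 26.7°, groundspeed 181.8 kt

Leg 1: track=253.4°, groundspeed=173.6 kt
Leg 2: track=259.9°, groundspeed=174.1 kt
Leg 3: track=205.5°, groundspeed=171.6 kt
Leg 4: track=55.4°, groundspeed=180.8 kt
Leg 5: track=26.7°, groundspeed=181.8 kt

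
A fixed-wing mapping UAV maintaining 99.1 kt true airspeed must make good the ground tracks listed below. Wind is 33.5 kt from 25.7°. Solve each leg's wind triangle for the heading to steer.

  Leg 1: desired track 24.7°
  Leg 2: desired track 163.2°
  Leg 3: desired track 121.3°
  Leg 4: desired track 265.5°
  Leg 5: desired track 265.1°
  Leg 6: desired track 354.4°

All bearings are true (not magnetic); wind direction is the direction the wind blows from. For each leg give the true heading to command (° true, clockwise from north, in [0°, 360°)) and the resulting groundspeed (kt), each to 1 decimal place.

Leg 1: desired track 24.7°; wind correction +0.3° → command heading 25.0°, groundspeed 65.6 kt
Leg 2: desired track 163.2°; wind correction -13.2° → command heading 150.0°, groundspeed 121.2 kt
Leg 3: desired track 121.3°; wind correction -19.7° → command heading 101.6°, groundspeed 96.6 kt
Leg 4: desired track 265.5°; wind correction +17.0° → command heading 282.5°, groundspeed 111.6 kt
Leg 5: desired track 265.1°; wind correction +16.9° → command heading 282.0°, groundspeed 111.9 kt
Leg 6: desired track 354.4°; wind correction +10.1° → command heading 4.5°, groundspeed 68.9 kt

Leg 1: heading=25.0°, groundspeed=65.6 kt
Leg 2: heading=150.0°, groundspeed=121.2 kt
Leg 3: heading=101.6°, groundspeed=96.6 kt
Leg 4: heading=282.5°, groundspeed=111.6 kt
Leg 5: heading=282.0°, groundspeed=111.9 kt
Leg 6: heading=4.5°, groundspeed=68.9 kt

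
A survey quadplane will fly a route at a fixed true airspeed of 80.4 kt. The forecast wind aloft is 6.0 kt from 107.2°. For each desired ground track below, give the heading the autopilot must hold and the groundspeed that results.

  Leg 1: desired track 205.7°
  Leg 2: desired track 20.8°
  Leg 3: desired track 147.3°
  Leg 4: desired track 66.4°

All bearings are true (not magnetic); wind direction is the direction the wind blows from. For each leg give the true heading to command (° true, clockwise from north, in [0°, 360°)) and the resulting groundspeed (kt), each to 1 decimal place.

Leg 1: heading=201.5°, groundspeed=81.1 kt
Leg 2: heading=25.1°, groundspeed=79.8 kt
Leg 3: heading=144.5°, groundspeed=75.7 kt
Leg 4: heading=69.2°, groundspeed=75.8 kt

Leg 1: desired track 205.7°; wind correction -4.2° → command heading 201.5°, groundspeed 81.1 kt
Leg 2: desired track 20.8°; wind correction +4.3° → command heading 25.1°, groundspeed 79.8 kt
Leg 3: desired track 147.3°; wind correction -2.8° → command heading 144.5°, groundspeed 75.7 kt
Leg 4: desired track 66.4°; wind correction +2.8° → command heading 69.2°, groundspeed 75.8 kt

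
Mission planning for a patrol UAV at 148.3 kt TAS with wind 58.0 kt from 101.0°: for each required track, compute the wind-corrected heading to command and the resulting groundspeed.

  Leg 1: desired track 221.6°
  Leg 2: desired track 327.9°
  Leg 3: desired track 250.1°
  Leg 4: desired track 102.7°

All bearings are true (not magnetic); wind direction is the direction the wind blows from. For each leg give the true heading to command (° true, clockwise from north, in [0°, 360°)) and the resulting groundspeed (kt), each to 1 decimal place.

Leg 1: heading=201.9°, groundspeed=169.2 kt
Leg 2: heading=344.5°, groundspeed=181.8 kt
Leg 3: heading=238.5°, groundspeed=195.0 kt
Leg 4: heading=102.0°, groundspeed=90.3 kt

Leg 1: desired track 221.6°; wind correction -19.7° → command heading 201.9°, groundspeed 169.2 kt
Leg 2: desired track 327.9°; wind correction +16.6° → command heading 344.5°, groundspeed 181.8 kt
Leg 3: desired track 250.1°; wind correction -11.6° → command heading 238.5°, groundspeed 195.0 kt
Leg 4: desired track 102.7°; wind correction -0.7° → command heading 102.0°, groundspeed 90.3 kt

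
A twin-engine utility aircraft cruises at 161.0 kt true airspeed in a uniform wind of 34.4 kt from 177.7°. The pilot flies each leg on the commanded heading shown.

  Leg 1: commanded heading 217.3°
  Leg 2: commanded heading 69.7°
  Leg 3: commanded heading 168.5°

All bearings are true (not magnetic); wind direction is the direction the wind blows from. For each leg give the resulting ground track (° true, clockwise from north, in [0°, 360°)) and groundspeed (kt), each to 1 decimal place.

Leg 1: heading 217.3°; drift +9.3° → track 226.6°, groundspeed 136.3 kt
Leg 2: heading 69.7°; drift -10.8° → track 58.9°, groundspeed 174.7 kt
Leg 3: heading 168.5°; drift -2.5° → track 166.0°, groundspeed 127.2 kt

Leg 1: track=226.6°, groundspeed=136.3 kt
Leg 2: track=58.9°, groundspeed=174.7 kt
Leg 3: track=166.0°, groundspeed=127.2 kt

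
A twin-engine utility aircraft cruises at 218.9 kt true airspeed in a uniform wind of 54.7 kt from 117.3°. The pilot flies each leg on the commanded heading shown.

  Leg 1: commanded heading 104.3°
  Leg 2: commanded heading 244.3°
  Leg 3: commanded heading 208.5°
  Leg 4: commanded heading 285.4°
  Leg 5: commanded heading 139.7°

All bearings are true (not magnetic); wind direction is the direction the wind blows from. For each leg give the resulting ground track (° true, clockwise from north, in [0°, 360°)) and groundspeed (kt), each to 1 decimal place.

Leg 1: heading 104.3°; drift -4.2° → track 100.1°, groundspeed 166.1 kt
Leg 2: heading 244.3°; drift +9.8° → track 254.1°, groundspeed 255.6 kt
Leg 3: heading 208.5°; drift +14.0° → track 222.5°, groundspeed 226.7 kt
Leg 4: heading 285.4°; drift +2.4° → track 287.8°, groundspeed 272.7 kt
Leg 5: heading 139.7°; drift +7.1° → track 146.8°, groundspeed 169.6 kt

Leg 1: track=100.1°, groundspeed=166.1 kt
Leg 2: track=254.1°, groundspeed=255.6 kt
Leg 3: track=222.5°, groundspeed=226.7 kt
Leg 4: track=287.8°, groundspeed=272.7 kt
Leg 5: track=146.8°, groundspeed=169.6 kt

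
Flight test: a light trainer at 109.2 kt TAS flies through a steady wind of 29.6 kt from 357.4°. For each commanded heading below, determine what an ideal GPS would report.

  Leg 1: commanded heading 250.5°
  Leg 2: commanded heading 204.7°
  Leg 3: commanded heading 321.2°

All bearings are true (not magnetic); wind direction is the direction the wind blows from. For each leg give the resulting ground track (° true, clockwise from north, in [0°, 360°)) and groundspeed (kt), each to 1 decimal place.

Leg 1: track=237.0°, groundspeed=121.2 kt
Leg 2: track=199.0°, groundspeed=136.2 kt
Leg 3: track=309.6°, groundspeed=87.1 kt

Leg 1: heading 250.5°; drift -13.5° → track 237.0°, groundspeed 121.2 kt
Leg 2: heading 204.7°; drift -5.7° → track 199.0°, groundspeed 136.2 kt
Leg 3: heading 321.2°; drift -11.6° → track 309.6°, groundspeed 87.1 kt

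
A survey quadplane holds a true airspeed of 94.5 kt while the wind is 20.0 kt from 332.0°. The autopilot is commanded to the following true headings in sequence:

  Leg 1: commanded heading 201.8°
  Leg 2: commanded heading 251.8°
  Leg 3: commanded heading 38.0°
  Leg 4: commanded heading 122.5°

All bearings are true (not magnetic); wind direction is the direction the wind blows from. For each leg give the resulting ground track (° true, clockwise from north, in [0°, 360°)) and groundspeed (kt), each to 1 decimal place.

Leg 1: heading 201.8°; drift -8.1° → track 193.7°, groundspeed 108.5 kt
Leg 2: heading 251.8°; drift -12.2° → track 239.6°, groundspeed 93.2 kt
Leg 3: heading 38.0°; drift +11.9° → track 49.9°, groundspeed 88.3 kt
Leg 4: heading 122.5°; drift +5.0° → track 127.5°, groundspeed 112.3 kt

Leg 1: track=193.7°, groundspeed=108.5 kt
Leg 2: track=239.6°, groundspeed=93.2 kt
Leg 3: track=49.9°, groundspeed=88.3 kt
Leg 4: track=127.5°, groundspeed=112.3 kt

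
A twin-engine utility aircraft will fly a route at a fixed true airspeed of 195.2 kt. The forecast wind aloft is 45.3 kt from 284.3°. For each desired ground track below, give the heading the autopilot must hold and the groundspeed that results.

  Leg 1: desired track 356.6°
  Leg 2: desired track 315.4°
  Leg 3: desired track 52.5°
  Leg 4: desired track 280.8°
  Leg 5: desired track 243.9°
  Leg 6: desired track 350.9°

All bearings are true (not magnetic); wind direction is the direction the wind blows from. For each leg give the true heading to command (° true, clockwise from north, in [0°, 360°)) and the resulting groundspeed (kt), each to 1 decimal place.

Leg 1: heading=343.8°, groundspeed=176.6 kt
Leg 2: heading=308.5°, groundspeed=155.0 kt
Leg 3: heading=42.0°, groundspeed=219.9 kt
Leg 4: heading=281.6°, groundspeed=150.0 kt
Leg 5: heading=252.6°, groundspeed=158.5 kt
Leg 6: heading=338.6°, groundspeed=172.7 kt

Leg 1: desired track 356.6°; wind correction -12.8° → command heading 343.8°, groundspeed 176.6 kt
Leg 2: desired track 315.4°; wind correction -6.9° → command heading 308.5°, groundspeed 155.0 kt
Leg 3: desired track 52.5°; wind correction -10.5° → command heading 42.0°, groundspeed 219.9 kt
Leg 4: desired track 280.8°; wind correction +0.8° → command heading 281.6°, groundspeed 150.0 kt
Leg 5: desired track 243.9°; wind correction +8.7° → command heading 252.6°, groundspeed 158.5 kt
Leg 6: desired track 350.9°; wind correction -12.3° → command heading 338.6°, groundspeed 172.7 kt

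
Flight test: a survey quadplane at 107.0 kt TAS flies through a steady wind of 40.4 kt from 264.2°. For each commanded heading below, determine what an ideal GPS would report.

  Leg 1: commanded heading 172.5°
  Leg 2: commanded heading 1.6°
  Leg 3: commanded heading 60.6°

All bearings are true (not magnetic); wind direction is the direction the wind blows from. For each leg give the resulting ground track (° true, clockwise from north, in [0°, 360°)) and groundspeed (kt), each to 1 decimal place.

Leg 1: heading 172.5°; drift -20.5° → track 152.0°, groundspeed 115.5 kt
Leg 2: heading 1.6°; drift +19.6° → track 21.2°, groundspeed 119.1 kt
Leg 3: heading 60.6°; drift +6.4° → track 67.0°, groundspeed 144.9 kt

Leg 1: track=152.0°, groundspeed=115.5 kt
Leg 2: track=21.2°, groundspeed=119.1 kt
Leg 3: track=67.0°, groundspeed=144.9 kt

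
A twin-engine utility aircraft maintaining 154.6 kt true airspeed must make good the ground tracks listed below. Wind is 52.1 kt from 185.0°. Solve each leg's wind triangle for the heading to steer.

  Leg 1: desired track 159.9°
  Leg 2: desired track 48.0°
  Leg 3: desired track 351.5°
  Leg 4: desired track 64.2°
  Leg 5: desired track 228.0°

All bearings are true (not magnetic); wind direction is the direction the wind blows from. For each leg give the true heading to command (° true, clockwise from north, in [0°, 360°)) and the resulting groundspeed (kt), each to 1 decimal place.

Leg 1: heading=168.1°, groundspeed=105.8 kt
Leg 2: heading=61.3°, groundspeed=188.6 kt
Leg 3: heading=347.0°, groundspeed=204.8 kt
Leg 4: heading=81.0°, groundspeed=174.7 kt
Leg 5: heading=214.7°, groundspeed=112.4 kt

Leg 1: desired track 159.9°; wind correction +8.2° → command heading 168.1°, groundspeed 105.8 kt
Leg 2: desired track 48.0°; wind correction +13.3° → command heading 61.3°, groundspeed 188.6 kt
Leg 3: desired track 351.5°; wind correction -4.5° → command heading 347.0°, groundspeed 204.8 kt
Leg 4: desired track 64.2°; wind correction +16.8° → command heading 81.0°, groundspeed 174.7 kt
Leg 5: desired track 228.0°; wind correction -13.3° → command heading 214.7°, groundspeed 112.4 kt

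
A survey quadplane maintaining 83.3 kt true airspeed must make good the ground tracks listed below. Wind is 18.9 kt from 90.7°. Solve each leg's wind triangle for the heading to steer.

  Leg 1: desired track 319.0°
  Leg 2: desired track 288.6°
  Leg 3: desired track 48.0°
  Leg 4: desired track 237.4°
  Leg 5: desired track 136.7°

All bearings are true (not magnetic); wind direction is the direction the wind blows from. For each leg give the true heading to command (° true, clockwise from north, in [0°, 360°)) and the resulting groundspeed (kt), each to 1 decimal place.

Leg 1: heading=328.8°, groundspeed=94.7 kt
Leg 2: heading=292.6°, groundspeed=101.1 kt
Leg 3: heading=56.9°, groundspeed=68.4 kt
Leg 4: heading=230.2°, groundspeed=98.4 kt
Leg 5: heading=127.3°, groundspeed=69.1 kt

Leg 1: desired track 319.0°; wind correction +9.8° → command heading 328.8°, groundspeed 94.7 kt
Leg 2: desired track 288.6°; wind correction +4.0° → command heading 292.6°, groundspeed 101.1 kt
Leg 3: desired track 48.0°; wind correction +8.9° → command heading 56.9°, groundspeed 68.4 kt
Leg 4: desired track 237.4°; wind correction -7.2° → command heading 230.2°, groundspeed 98.4 kt
Leg 5: desired track 136.7°; wind correction -9.4° → command heading 127.3°, groundspeed 69.1 kt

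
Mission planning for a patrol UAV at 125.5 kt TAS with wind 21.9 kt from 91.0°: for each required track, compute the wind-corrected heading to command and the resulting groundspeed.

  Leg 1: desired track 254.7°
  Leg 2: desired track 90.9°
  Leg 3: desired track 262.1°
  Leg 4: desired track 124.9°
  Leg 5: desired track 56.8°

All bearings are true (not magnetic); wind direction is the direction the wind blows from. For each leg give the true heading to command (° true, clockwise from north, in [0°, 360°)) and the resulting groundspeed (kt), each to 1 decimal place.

Leg 1: heading=251.9°, groundspeed=146.4 kt
Leg 2: heading=90.9°, groundspeed=103.6 kt
Leg 3: heading=260.6°, groundspeed=147.1 kt
Leg 4: heading=119.3°, groundspeed=106.7 kt
Leg 5: heading=62.4°, groundspeed=106.8 kt

Leg 1: desired track 254.7°; wind correction -2.8° → command heading 251.9°, groundspeed 146.4 kt
Leg 2: desired track 90.9°; wind correction +0.0° → command heading 90.9°, groundspeed 103.6 kt
Leg 3: desired track 262.1°; wind correction -1.5° → command heading 260.6°, groundspeed 147.1 kt
Leg 4: desired track 124.9°; wind correction -5.6° → command heading 119.3°, groundspeed 106.7 kt
Leg 5: desired track 56.8°; wind correction +5.6° → command heading 62.4°, groundspeed 106.8 kt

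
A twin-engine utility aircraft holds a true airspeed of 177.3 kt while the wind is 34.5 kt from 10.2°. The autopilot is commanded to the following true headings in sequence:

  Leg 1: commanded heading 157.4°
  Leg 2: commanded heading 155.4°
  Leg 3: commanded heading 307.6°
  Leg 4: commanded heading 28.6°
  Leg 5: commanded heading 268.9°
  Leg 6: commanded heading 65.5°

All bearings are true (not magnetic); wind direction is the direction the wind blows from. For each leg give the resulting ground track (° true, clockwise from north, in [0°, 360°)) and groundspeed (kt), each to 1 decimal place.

Leg 1: track=162.6°, groundspeed=207.1 kt
Leg 2: track=160.9°, groundspeed=206.6 kt
Leg 3: track=296.9°, groundspeed=164.3 kt
Leg 4: track=32.9°, groundspeed=145.0 kt
Leg 5: track=258.5°, groundspeed=187.1 kt
Leg 6: track=75.7°, groundspeed=160.2 kt

Leg 1: heading 157.4°; drift +5.2° → track 162.6°, groundspeed 207.1 kt
Leg 2: heading 155.4°; drift +5.5° → track 160.9°, groundspeed 206.6 kt
Leg 3: heading 307.6°; drift -10.7° → track 296.9°, groundspeed 164.3 kt
Leg 4: heading 28.6°; drift +4.3° → track 32.9°, groundspeed 145.0 kt
Leg 5: heading 268.9°; drift -10.4° → track 258.5°, groundspeed 187.1 kt
Leg 6: heading 65.5°; drift +10.2° → track 75.7°, groundspeed 160.2 kt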